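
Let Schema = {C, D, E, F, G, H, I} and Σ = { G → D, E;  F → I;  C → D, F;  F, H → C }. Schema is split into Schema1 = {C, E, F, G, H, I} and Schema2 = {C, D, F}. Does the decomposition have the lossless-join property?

Common attributes: Schema1 ∩ Schema2 = {C, F}.
Closure of {C, F}: F → I applies, adding I; C → D, F applies, adding D. So (C, F)⁺ = {C, D, F, I}.
This closure contains every attribute of Schema2, so Schema1 ∩ Schema2 → Schema2. The join is lossless.

Yes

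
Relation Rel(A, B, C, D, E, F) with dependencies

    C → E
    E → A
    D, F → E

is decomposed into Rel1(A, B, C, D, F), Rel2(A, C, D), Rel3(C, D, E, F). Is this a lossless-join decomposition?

Yes

Chase test. Columns are A, B, C, D, E, F; row i has aⱼ where attribute j ∈ Reli, else bᵢⱼ.
Initial tableau (one row per fragment):
  row 1: a1 a2 a3 a4 b15 a6
  row 2: a1 b22 a3 a4 b25 b26
  row 3: b31 b32 a3 a4 a5 a6
Rows 1 and 2 agree on C; apply C→E and equate their E entries.
Rows 1 and 3 agree on C; apply C→E and equate their E entries.
Rows 1 and 3 agree on E; apply E→A and equate their A entries.
Row 1 is now all distinguished symbols — the join is lossless.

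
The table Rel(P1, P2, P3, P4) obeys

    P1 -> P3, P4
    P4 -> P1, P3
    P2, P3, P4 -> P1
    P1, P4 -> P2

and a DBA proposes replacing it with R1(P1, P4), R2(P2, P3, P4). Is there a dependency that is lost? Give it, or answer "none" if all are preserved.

none

P1 → P3, P4: restricted closure across fragments reaches P3, P4.
P4 → P1, P3: restricted closure across fragments reaches P1, P3.
P2, P3, P4 → P1: restricted closure across fragments reaches P1.
P1, P4 → P2: restricted closure across fragments reaches P2.
Every dependency is enforceable on the fragments, so the decomposition is dependency-preserving.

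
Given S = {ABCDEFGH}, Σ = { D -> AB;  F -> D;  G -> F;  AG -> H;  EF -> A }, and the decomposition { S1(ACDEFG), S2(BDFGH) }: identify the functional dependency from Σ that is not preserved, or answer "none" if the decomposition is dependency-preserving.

D → AB: restricted closure across fragments reaches AB.
F → D lies within S1.
G → F lies within S1.
AG → H: restricted closure across fragments reaches H.
EF → A lies within S1.
Every dependency is enforceable on the fragments, so the decomposition is dependency-preserving.

none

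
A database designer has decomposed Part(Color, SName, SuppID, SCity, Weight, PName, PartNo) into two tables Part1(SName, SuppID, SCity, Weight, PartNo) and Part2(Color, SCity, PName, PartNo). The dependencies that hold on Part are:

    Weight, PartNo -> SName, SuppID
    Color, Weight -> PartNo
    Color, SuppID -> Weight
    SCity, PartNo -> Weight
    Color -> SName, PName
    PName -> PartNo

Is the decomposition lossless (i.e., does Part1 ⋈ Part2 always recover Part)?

Common attributes: Part1 ∩ Part2 = {SCity, PartNo}.
Closure of {SCity, PartNo}: SCity, PartNo → Weight applies, adding Weight; Weight, PartNo → SName, SuppID applies, adding SName, SuppID. So (SCity, PartNo)⁺ = {SName, SuppID, SCity, Weight, PartNo}.
This closure contains every attribute of Part1, so Part1 ∩ Part2 → Part1. The join is lossless.

Yes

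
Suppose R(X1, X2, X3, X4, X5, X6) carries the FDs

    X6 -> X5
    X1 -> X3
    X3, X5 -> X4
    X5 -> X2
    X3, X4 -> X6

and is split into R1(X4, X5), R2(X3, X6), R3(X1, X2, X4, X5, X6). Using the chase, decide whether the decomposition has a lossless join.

Chase test. Columns are X1, X2, X3, X4, X5, X6; row i has aⱼ where attribute j ∈ Ri, else bᵢⱼ.
Initial tableau (one row per fragment):
  row 1: b11 b12 b13 a4 a5 b16
  row 2: b21 b22 a3 b24 b25 a6
  row 3: a1 a2 b33 a4 a5 a6
Rows 2 and 3 agree on X6; apply X6→X5 and equate their X5 entries.
Rows 1 and 2 agree on X5; apply X5→X2 and equate their X2 entries.
Rows 1 and 3 agree on X5; apply X5→X2 and equate their X2 entries.
No row becomes fully distinguished — the join is lossy.

No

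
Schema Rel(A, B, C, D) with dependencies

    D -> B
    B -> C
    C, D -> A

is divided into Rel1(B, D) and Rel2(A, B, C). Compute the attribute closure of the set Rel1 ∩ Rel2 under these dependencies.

B, C

Rel1 ∩ Rel2 = {B}.
B → C applies, adding C
Closure: {B, C}.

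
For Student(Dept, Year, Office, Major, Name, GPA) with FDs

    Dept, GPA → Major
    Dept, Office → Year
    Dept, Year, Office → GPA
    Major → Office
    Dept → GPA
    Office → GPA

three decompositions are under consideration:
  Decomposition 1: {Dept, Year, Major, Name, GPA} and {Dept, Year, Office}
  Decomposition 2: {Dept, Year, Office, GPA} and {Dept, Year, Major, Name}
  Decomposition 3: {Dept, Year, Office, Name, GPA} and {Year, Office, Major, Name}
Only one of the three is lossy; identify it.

Decomposition 1: common = {Dept, Year}, closure = {Dept, Year, Office, Major, GPA} → lossless.
Decomposition 2: common = {Dept, Year}, closure = {Dept, Year, Office, Major, GPA} → lossless.
Decomposition 3: common = {Year, Office, Name}, closure = {Year, Office, Name, GPA} → lossy.

Decomposition 3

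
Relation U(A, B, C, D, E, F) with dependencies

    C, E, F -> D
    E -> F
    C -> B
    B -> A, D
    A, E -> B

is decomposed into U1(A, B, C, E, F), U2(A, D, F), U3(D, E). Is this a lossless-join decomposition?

No

Chase test. Columns are A, B, C, D, E, F; row i has aⱼ where attribute j ∈ Ui, else bᵢⱼ.
Initial tableau (one row per fragment):
  row 1: a1 a2 a3 b14 a5 a6
  row 2: a1 b22 b23 a4 b25 a6
  row 3: b31 b32 b33 a4 a5 b36
Rows 1 and 3 agree on E; apply E→F and equate their F entries.
No row becomes fully distinguished — the join is lossy.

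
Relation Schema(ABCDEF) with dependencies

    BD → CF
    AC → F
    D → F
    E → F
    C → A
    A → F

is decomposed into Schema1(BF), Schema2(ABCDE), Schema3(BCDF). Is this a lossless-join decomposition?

Yes

Chase test. Columns are ABCDEF; row i has aⱼ where attribute j ∈ Schemai, else bᵢⱼ.
Initial tableau (one row per fragment):
  row 1: b11 a2 b13 b14 b15 a6
  row 2: a1 a2 a3 a4 a5 b26
  row 3: b31 a2 a3 a4 b35 a6
Rows 2 and 3 agree on BD; apply BD→CF and equate their CF entries.
Rows 2 and 3 agree on C; apply C→A and equate their A entries.
Row 2 is now all distinguished symbols — the join is lossless.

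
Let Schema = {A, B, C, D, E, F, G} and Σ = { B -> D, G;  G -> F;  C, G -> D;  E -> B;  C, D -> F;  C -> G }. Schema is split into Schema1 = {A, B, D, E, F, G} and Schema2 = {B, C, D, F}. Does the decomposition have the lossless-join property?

Common attributes: Schema1 ∩ Schema2 = {B, D, F}.
Closure of {B, D, F}: B → D, G applies, adding G. So (B, D, F)⁺ = {B, D, F, G}.
The closure contains neither all of Schema1 = {A, B, D, E, F, G} nor all of Schema2 = {B, C, D, F}, so the common attributes are not a superkey of either fragment. The join is lossy.

No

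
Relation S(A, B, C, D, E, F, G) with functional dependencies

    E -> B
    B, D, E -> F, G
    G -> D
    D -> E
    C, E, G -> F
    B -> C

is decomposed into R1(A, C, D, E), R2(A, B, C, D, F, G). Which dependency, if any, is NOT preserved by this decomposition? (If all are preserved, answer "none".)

E -> B

Check E → B: no single fragment contains all of {B, E}, and the restricted closure of {E} across the fragments never reaches {B}.
B, D, E → F, G is preserved.
G → D is preserved.
D → E is preserved.
C, E, G → F is preserved.
B → C is preserved.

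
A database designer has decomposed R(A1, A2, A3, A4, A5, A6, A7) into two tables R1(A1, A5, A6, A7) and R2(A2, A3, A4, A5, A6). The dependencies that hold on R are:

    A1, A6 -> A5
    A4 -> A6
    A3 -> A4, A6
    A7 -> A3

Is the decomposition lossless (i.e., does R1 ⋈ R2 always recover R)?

Common attributes: R1 ∩ R2 = {A5, A6}.
No dependency enlarges {A5, A6}, so (A5, A6)⁺ = {A5, A6}.
The closure contains neither all of R1 = {A1, A5, A6, A7} nor all of R2 = {A2, A3, A4, A5, A6}, so the common attributes are not a superkey of either fragment. The join is lossy.

No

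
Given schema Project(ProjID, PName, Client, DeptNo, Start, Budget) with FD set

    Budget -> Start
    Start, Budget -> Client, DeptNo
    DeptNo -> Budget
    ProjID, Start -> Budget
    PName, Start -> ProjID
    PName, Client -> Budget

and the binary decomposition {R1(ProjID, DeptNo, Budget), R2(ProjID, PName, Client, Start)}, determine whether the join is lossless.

No

Common attributes: R1 ∩ R2 = {ProjID}.
No dependency enlarges {ProjID}, so (ProjID)⁺ = {ProjID}.
The closure contains neither all of R1 = {ProjID, DeptNo, Budget} nor all of R2 = {ProjID, PName, Client, Start}, so the common attributes are not a superkey of either fragment. The join is lossy.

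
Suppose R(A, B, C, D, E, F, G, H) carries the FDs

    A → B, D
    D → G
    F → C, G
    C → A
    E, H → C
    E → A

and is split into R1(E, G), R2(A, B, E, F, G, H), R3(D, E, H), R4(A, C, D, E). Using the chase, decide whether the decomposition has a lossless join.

Chase test. Columns are A, B, C, D, E, F, G, H; row i has aⱼ where attribute j ∈ Ri, else bᵢⱼ.
Initial tableau (one row per fragment):
  row 1: b11 b12 b13 b14 a5 b16 a7 b18
  row 2: a1 a2 b23 b24 a5 a6 a7 a8
  row 3: b31 b32 b33 a4 a5 b36 b37 a8
  row 4: a1 b42 a3 a4 a5 b46 b47 b48
Rows 2 and 4 agree on A; apply A→B, D and equate their B, D entries.
Rows 2 and 3 agree on D; apply D→G and equate their G entries.
Rows 2 and 4 agree on D; apply D→G and equate their G entries.
Rows 2 and 3 agree on E, H; apply E, H→C and equate their C entries.
Rows 1 and 2 agree on E; apply E→A and equate their A entries.
Rows 1 and 3 agree on E; apply E→A and equate their A entries.
Rows 1 and 2 agree on A; apply A→B, D and equate their B, D entries.
Rows 1 and 3 agree on A; apply A→B, D and equate their B, D entries.
No row becomes fully distinguished — the join is lossy.

No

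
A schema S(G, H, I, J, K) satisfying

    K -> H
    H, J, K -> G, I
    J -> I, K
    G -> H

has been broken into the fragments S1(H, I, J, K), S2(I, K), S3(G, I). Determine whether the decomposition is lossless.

Chase test. Columns are G, H, I, J, K; row i has aⱼ where attribute j ∈ Si, else bᵢⱼ.
Initial tableau (one row per fragment):
  row 1: b11 a2 a3 a4 a5
  row 2: b21 b22 a3 b24 a5
  row 3: a1 b32 a3 b34 b35
Rows 1 and 2 agree on K; apply K→H and equate their H entries.
No row becomes fully distinguished — the join is lossy.

No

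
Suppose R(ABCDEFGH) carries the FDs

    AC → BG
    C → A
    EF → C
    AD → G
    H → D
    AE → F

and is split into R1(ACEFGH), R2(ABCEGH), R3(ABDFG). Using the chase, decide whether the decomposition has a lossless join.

No

Chase test. Columns are ABCDEFGH; row i has aⱼ where attribute j ∈ Ri, else bᵢⱼ.
Initial tableau (one row per fragment):
  row 1: a1 b12 a3 b14 a5 a6 a7 a8
  row 2: a1 a2 a3 b24 a5 b26 a7 a8
  row 3: a1 a2 b33 a4 b35 a6 a7 b38
Rows 1 and 2 agree on AC; apply AC→BG and equate their BG entries.
Rows 1 and 2 agree on H; apply H→D and equate their D entries.
Rows 1 and 2 agree on AE; apply AE→F and equate their F entries.
No row becomes fully distinguished — the join is lossy.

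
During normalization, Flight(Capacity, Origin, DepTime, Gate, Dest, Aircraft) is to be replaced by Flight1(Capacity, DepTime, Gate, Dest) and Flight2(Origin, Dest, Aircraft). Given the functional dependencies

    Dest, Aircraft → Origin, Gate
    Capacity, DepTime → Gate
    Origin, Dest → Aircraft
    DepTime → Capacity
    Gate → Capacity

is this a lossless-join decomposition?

Common attributes: Flight1 ∩ Flight2 = {Dest}.
No dependency enlarges {Dest}, so (Dest)⁺ = {Dest}.
The closure contains neither all of Flight1 = {Capacity, DepTime, Gate, Dest} nor all of Flight2 = {Origin, Dest, Aircraft}, so the common attributes are not a superkey of either fragment. The join is lossy.

No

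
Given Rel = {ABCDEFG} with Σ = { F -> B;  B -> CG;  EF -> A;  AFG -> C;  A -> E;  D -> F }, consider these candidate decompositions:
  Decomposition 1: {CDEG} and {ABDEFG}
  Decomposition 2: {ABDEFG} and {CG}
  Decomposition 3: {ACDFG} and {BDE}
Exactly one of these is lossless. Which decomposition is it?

Decomposition 1: common = {DEG}, closure = {ABCDEFG} → lossless.
Decomposition 2: common = {G}, closure = {G} → lossy.
Decomposition 3: common = {D}, closure = {BCDFG} → lossy.

Decomposition 1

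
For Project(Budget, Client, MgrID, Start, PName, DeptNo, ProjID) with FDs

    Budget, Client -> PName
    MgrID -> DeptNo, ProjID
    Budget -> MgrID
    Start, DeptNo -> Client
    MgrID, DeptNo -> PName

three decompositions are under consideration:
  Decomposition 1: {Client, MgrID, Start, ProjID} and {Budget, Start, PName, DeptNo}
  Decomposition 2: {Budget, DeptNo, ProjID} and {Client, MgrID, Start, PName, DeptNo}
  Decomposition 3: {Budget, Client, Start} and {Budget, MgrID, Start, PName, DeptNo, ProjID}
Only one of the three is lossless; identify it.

Decomposition 3

Decomposition 1: common = {Start}, closure = {Start} → lossy.
Decomposition 2: common = {DeptNo}, closure = {DeptNo} → lossy.
Decomposition 3: common = {Budget, Start}, closure = {Budget, Client, MgrID, Start, PName, DeptNo, ProjID} → lossless.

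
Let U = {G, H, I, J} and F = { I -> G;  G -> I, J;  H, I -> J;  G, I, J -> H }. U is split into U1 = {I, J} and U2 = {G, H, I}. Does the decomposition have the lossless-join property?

Yes

Common attributes: U1 ∩ U2 = {I}.
Closure of {I}: I → G applies, adding G; G → I, J applies, adding J; G, I, J → H applies, adding H. So (I)⁺ = {G, H, I, J}.
This closure contains every attribute of U1, so U1 ∩ U2 → U1. The join is lossless.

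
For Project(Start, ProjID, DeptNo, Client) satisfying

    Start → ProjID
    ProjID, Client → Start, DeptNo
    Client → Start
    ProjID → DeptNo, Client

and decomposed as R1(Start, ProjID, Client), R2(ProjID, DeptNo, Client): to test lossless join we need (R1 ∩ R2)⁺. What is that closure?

R1 ∩ R2 = {ProjID, Client}.
ProjID, Client → Start, DeptNo applies, adding Start, DeptNo
Closure: {Start, ProjID, DeptNo, Client}.

Start, ProjID, DeptNo, Client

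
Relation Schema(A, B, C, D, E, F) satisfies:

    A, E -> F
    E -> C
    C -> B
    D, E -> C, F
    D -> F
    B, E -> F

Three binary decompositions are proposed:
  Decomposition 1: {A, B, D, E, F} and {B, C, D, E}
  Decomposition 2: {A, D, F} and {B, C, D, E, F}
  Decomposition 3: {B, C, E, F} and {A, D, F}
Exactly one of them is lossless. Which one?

Decomposition 1

Decomposition 1: common = {B, D, E}, closure = {B, C, D, E, F} → lossless.
Decomposition 2: common = {D, F}, closure = {D, F} → lossy.
Decomposition 3: common = {F}, closure = {F} → lossy.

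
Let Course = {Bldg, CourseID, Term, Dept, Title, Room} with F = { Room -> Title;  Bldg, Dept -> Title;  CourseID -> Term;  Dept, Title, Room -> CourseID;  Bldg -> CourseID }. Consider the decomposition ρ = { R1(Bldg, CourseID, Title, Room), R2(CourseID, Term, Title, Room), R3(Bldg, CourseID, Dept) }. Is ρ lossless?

No

Chase test. Columns are Bldg, CourseID, Term, Dept, Title, Room; row i has aⱼ where attribute j ∈ Ri, else bᵢⱼ.
Initial tableau (one row per fragment):
  row 1: a1 a2 b13 b14 a5 a6
  row 2: b21 a2 a3 b24 a5 a6
  row 3: a1 a2 b33 a4 b35 b36
Rows 1 and 2 agree on CourseID; apply CourseID→Term and equate their Term entries.
Rows 1 and 3 agree on CourseID; apply CourseID→Term and equate their Term entries.
No row becomes fully distinguished — the join is lossy.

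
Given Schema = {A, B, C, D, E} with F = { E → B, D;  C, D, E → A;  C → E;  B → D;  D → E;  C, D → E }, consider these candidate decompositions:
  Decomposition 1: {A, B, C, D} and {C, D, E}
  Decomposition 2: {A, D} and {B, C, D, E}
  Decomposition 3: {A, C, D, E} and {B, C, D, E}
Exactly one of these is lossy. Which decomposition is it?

Decomposition 1: common = {C, D}, closure = {A, B, C, D, E} → lossless.
Decomposition 2: common = {D}, closure = {B, D, E} → lossy.
Decomposition 3: common = {C, D, E}, closure = {A, B, C, D, E} → lossless.

Decomposition 2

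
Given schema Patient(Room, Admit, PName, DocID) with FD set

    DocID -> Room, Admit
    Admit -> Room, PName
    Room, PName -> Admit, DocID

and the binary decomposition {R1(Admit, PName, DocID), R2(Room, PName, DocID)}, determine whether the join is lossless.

Yes

Common attributes: R1 ∩ R2 = {PName, DocID}.
Closure of {PName, DocID}: DocID → Room, Admit applies, adding Room, Admit. So (PName, DocID)⁺ = {Room, Admit, PName, DocID}.
This closure contains every attribute of R1, so R1 ∩ R2 → R1. The join is lossless.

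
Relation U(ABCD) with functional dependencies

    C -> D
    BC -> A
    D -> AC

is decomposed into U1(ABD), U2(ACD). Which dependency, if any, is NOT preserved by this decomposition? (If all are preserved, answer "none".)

none

C → D lies within U2.
BC → A: restricted closure across fragments reaches A.
D → AC lies within U2.
Every dependency is enforceable on the fragments, so the decomposition is dependency-preserving.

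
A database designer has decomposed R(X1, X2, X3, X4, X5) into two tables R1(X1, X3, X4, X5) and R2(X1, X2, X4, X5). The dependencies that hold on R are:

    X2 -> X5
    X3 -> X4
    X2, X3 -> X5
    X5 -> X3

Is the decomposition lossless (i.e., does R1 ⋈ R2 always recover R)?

Yes

Common attributes: R1 ∩ R2 = {X1, X4, X5}.
Closure of {X1, X4, X5}: X5 → X3 applies, adding X3. So (X1, X4, X5)⁺ = {X1, X3, X4, X5}.
This closure contains every attribute of R1, so R1 ∩ R2 → R1. The join is lossless.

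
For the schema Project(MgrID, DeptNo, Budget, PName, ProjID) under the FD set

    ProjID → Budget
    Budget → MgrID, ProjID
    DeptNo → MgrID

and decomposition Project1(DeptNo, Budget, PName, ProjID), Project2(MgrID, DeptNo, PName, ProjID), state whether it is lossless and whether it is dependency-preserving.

Lossless test: (DeptNo, PName, ProjID)⁺ = {MgrID, DeptNo, Budget, PName, ProjID}, which contains all of one fragment — lossless.
Dependency preservation: Budget → MgrID, ProjID is not contained in any single fragment, but the restricted closure of its left-hand side across the fragments still reaches the right-hand side; the remaining FDs each lie inside some fragment. All dependencies are preserved.

lossless and dependency-preserving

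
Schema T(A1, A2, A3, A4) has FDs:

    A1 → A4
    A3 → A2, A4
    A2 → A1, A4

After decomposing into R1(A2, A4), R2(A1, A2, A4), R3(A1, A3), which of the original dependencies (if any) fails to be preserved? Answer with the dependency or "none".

Check A3 → A2, A4: no single fragment contains all of {A2, A3, A4}, and the restricted closure of {A3} across the fragments never reaches {A2, A4}.
A1 → A4 is preserved.
A2 → A1, A4 is preserved.

A3 → A2, A4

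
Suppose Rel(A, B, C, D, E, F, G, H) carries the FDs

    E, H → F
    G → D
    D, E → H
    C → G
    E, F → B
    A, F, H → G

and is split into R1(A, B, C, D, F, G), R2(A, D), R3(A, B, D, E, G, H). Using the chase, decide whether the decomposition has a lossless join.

Chase test. Columns are A, B, C, D, E, F, G, H; row i has aⱼ where attribute j ∈ Ri, else bᵢⱼ.
Initial tableau (one row per fragment):
  row 1: a1 a2 a3 a4 b15 a6 a7 b18
  row 2: a1 b22 b23 a4 b25 b26 b27 b28
  row 3: a1 a2 b33 a4 a5 b36 a7 a8
No row becomes fully distinguished — the join is lossy.

No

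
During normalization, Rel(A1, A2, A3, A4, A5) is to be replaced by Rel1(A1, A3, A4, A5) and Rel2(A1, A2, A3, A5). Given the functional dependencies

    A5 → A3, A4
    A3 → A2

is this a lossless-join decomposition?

Common attributes: Rel1 ∩ Rel2 = {A1, A3, A5}.
Closure of {A1, A3, A5}: A5 → A3, A4 applies, adding A4; A3 → A2 applies, adding A2. So (A1, A3, A5)⁺ = {A1, A2, A3, A4, A5}.
This closure contains every attribute of Rel1, so Rel1 ∩ Rel2 → Rel1. The join is lossless.

Yes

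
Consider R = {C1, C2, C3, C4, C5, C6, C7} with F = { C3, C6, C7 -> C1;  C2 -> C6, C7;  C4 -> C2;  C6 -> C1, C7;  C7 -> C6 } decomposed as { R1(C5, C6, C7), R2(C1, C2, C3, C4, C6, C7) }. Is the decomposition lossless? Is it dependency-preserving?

lossy but dependency-preserving

Lossless test: (C6, C7)⁺ = {C1, C6, C7}, which is a superkey of neither fragment — lossy.
Dependency preservation: every FD's attributes lie within a single fragment, so each can be enforced locally — preserved.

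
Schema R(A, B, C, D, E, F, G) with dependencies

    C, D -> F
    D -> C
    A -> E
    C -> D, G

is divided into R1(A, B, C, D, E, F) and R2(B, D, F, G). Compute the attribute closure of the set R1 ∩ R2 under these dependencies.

B, C, D, F, G

R1 ∩ R2 = {B, D, F}.
D → C applies, adding C
C → D, G applies, adding G
Closure: {B, C, D, F, G}.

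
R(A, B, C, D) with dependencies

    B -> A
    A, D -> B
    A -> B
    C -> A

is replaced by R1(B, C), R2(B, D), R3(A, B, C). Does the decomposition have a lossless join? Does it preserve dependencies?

lossy but dependency-preserving

Lossless test (chase): Rows 1 and 2 agree on B; apply B→A and equate their A entries. Rows 1 and 3 agree on B; apply B→A and equate their A entries. No row becomes fully distinguished — the join is lossy.
Dependency preservation: A, D → B is not contained in any single fragment, but the restricted closure of its left-hand side across the fragments still reaches the right-hand side; the remaining FDs each lie inside some fragment. All dependencies are preserved.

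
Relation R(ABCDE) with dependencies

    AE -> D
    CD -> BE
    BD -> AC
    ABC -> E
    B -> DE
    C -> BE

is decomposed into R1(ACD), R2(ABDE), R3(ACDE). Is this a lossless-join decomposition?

Chase test. Columns are ABCDE; row i has aⱼ where attribute j ∈ Ri, else bᵢⱼ.
Initial tableau (one row per fragment):
  row 1: a1 b12 a3 a4 b15
  row 2: a1 a2 b23 a4 a5
  row 3: a1 b32 a3 a4 a5
Rows 1 and 3 agree on CD; apply CD→BE and equate their BE entries.
No row becomes fully distinguished — the join is lossy.

No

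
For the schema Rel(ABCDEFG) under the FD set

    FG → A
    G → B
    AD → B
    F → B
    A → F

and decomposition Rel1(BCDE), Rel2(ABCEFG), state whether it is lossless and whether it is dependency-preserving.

Lossless test: (BCE)⁺ = {BCE}, which is a superkey of neither fragment — lossy.
Dependency preservation: AD → B is not contained in any single fragment, but the restricted closure of its left-hand side across the fragments still reaches the right-hand side; the remaining FDs each lie inside some fragment. All dependencies are preserved.

lossy but dependency-preserving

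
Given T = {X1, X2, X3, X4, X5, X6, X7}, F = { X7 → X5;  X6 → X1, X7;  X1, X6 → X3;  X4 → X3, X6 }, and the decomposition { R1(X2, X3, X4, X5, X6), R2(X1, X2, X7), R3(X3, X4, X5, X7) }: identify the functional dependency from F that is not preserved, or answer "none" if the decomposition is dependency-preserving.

Check X6 → X1, X7: no single fragment contains all of {X1, X6, X7}, and the restricted closure of {X6} across the fragments never reaches {X1, X7}.
X7 → X5 is preserved.
X1, X6 → X3 is preserved.
X4 → X3, X6 is preserved.

X6 → X1, X7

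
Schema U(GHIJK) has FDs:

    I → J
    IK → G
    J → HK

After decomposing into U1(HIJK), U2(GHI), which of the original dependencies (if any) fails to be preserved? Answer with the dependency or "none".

none

I → J lies within U1.
IK → G: restricted closure across fragments reaches G.
J → HK lies within U1.
Every dependency is enforceable on the fragments, so the decomposition is dependency-preserving.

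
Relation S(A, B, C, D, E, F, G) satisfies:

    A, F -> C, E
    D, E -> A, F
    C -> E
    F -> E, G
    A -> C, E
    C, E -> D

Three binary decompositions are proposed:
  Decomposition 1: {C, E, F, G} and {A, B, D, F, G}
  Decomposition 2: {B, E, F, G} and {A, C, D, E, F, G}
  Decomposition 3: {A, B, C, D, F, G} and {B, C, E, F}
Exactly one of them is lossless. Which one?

Decomposition 3

Decomposition 1: common = {F, G}, closure = {E, F, G} → lossy.
Decomposition 2: common = {E, F, G}, closure = {E, F, G} → lossy.
Decomposition 3: common = {B, C, F}, closure = {A, B, C, D, E, F, G} → lossless.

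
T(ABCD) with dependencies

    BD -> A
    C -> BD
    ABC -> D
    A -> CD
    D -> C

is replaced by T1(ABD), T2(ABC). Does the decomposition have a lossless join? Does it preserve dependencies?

lossless and dependency-preserving

Lossless test: (AB)⁺ = {ABCD}, which contains all of one fragment — lossless.
Dependency preservation: C → BD; ABC → D; A → CD; D → C are not contained in any single fragment, but the restricted closure of each left-hand side across the fragments still reaches the right-hand side; the remaining FDs each lie inside some fragment. All dependencies are preserved.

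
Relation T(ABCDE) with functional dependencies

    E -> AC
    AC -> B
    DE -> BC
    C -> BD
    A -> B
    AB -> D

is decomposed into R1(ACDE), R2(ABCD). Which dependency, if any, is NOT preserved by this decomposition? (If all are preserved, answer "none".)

none

E → AC lies within R1.
AC → B lies within R2.
DE → BC: restricted closure across fragments reaches BC.
C → BD lies within R2.
A → B lies within R2.
AB → D lies within R2.
Every dependency is enforceable on the fragments, so the decomposition is dependency-preserving.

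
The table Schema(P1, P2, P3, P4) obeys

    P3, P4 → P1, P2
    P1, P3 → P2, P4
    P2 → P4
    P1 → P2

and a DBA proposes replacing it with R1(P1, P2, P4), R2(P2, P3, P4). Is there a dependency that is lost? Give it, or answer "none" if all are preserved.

P3, P4 → P1, P2

Check P3, P4 → P1, P2: no single fragment contains all of {P1, P2, P3, P4}, and the restricted closure of {P3, P4} across the fragments never reaches {P1, P2}.
P1, P3 → P2, P4 is preserved.
P2 → P4 is preserved.
P1 → P2 is preserved.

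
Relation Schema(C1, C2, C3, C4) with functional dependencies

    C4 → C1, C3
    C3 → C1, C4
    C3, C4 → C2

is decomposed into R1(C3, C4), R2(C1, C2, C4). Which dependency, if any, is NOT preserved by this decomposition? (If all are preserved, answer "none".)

none

C4 → C1, C3: restricted closure across fragments reaches C1, C3.
C3 → C1, C4: restricted closure across fragments reaches C1, C4.
C3, C4 → C2: restricted closure across fragments reaches C2.
Every dependency is enforceable on the fragments, so the decomposition is dependency-preserving.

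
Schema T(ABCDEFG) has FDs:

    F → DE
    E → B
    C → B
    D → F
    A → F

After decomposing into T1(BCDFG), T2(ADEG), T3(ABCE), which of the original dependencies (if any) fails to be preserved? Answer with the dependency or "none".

none

F → DE: restricted closure across fragments reaches DE.
E → B lies within T3.
C → B lies within T1.
D → F lies within T1.
A → F: restricted closure across fragments reaches F.
Every dependency is enforceable on the fragments, so the decomposition is dependency-preserving.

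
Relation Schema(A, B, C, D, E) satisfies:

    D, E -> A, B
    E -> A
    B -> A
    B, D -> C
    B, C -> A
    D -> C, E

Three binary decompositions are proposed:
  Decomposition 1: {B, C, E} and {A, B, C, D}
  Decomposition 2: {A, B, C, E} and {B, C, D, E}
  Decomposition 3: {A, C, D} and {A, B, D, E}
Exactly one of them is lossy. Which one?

Decomposition 1

Decomposition 1: common = {B, C}, closure = {A, B, C} → lossy.
Decomposition 2: common = {B, C, E}, closure = {A, B, C, E} → lossless.
Decomposition 3: common = {A, D}, closure = {A, B, C, D, E} → lossless.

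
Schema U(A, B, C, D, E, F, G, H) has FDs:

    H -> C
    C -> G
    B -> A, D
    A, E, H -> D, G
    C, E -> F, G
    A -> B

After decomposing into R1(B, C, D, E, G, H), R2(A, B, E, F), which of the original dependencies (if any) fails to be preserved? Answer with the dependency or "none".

Check C, E → F, G: no single fragment contains all of {C, E, F, G}, and the restricted closure of {C, E} across the fragments never reaches {F, G}.
H → C is preserved.
C → G is preserved.
B → A, D is preserved.
A, E, H → D, G is preserved.
A → B is preserved.

C, E -> F, G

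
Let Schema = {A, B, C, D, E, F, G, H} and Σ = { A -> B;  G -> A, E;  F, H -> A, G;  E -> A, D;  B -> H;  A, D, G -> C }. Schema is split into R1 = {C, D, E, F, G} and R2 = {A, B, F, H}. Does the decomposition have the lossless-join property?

No

Common attributes: R1 ∩ R2 = {F}.
No dependency enlarges {F}, so (F)⁺ = {F}.
The closure contains neither all of R1 = {C, D, E, F, G} nor all of R2 = {A, B, F, H}, so the common attributes are not a superkey of either fragment. The join is lossy.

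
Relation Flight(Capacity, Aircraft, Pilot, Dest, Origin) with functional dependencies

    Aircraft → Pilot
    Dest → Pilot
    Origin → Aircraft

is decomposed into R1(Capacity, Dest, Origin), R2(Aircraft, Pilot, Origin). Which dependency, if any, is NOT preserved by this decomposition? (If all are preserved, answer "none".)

Dest → Pilot

Check Dest → Pilot: no single fragment contains all of {Pilot, Dest}, and the restricted closure of {Dest} across the fragments never reaches {Pilot}.
Aircraft → Pilot is preserved.
Origin → Aircraft is preserved.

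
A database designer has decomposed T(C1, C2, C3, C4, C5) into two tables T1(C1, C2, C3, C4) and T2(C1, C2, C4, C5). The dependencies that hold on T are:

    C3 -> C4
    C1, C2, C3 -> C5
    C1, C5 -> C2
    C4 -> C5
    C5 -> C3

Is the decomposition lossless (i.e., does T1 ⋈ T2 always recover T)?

Common attributes: T1 ∩ T2 = {C1, C2, C4}.
Closure of {C1, C2, C4}: C4 → C5 applies, adding C5; C5 → C3 applies, adding C3. So (C1, C2, C4)⁺ = {C1, C2, C3, C4, C5}.
This closure contains every attribute of T1, so T1 ∩ T2 → T1. The join is lossless.

Yes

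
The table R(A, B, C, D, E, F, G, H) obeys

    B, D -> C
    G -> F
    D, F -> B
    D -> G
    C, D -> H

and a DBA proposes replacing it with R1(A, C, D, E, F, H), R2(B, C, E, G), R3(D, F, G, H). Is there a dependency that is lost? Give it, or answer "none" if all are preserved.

Check D, F → B: no single fragment contains all of {B, D, F}, and the restricted closure of {D, F} across the fragments never reaches {B}.
B, D → C is preserved.
G → F is preserved.
D → G is preserved.
C, D → H is preserved.

D, F -> B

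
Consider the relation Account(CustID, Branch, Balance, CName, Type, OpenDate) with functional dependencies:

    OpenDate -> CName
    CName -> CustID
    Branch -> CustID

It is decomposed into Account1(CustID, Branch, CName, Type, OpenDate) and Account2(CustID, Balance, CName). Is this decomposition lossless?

No

Common attributes: Account1 ∩ Account2 = {CustID, CName}.
No dependency enlarges {CustID, CName}, so (CustID, CName)⁺ = {CustID, CName}.
The closure contains neither all of Account1 = {CustID, Branch, CName, Type, OpenDate} nor all of Account2 = {CustID, Balance, CName}, so the common attributes are not a superkey of either fragment. The join is lossy.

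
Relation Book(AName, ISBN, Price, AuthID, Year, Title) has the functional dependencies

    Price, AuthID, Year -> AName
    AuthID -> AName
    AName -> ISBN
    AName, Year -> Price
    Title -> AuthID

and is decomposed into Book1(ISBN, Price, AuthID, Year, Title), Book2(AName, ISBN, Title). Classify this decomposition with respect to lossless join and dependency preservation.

Lossless test: (ISBN, Title)⁺ = {AName, ISBN, AuthID, Title}, which contains all of one fragment — lossless.
Dependency preservation: the restricted closure of {Price, AuthID, Year} across the fragments never reaches {AName}, so Price, AuthID, Year → AName cannot be enforced without a join — not preserved.

lossless but not dependency-preserving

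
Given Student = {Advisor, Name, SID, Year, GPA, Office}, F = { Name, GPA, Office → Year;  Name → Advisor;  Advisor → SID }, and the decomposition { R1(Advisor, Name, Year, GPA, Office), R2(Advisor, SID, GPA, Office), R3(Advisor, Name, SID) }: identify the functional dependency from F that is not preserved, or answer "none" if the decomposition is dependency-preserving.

Name, GPA, Office → Year lies within R1.
Name → Advisor lies within R1.
Advisor → SID lies within R2.
Every dependency is enforceable on the fragments, so the decomposition is dependency-preserving.

none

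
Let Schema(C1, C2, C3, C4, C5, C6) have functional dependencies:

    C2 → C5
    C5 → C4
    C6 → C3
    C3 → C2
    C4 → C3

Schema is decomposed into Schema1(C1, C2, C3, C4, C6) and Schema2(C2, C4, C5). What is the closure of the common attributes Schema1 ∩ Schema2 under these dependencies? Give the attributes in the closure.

C2, C3, C4, C5

Schema1 ∩ Schema2 = {C2, C4}.
C2 → C5 applies, adding C5
C4 → C3 applies, adding C3
Closure: {C2, C3, C4, C5}.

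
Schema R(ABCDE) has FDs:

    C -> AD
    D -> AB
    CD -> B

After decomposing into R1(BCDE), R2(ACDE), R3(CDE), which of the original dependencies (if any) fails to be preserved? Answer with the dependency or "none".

C → AD lies within R2.
D → AB: restricted closure across fragments reaches AB.
CD → B lies within R1.
Every dependency is enforceable on the fragments, so the decomposition is dependency-preserving.

none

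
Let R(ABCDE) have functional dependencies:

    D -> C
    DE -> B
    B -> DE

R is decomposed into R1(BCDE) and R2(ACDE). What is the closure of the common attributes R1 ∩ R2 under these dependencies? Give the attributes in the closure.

R1 ∩ R2 = {CDE}.
DE → B applies, adding B
Closure: {BCDE}.

BCDE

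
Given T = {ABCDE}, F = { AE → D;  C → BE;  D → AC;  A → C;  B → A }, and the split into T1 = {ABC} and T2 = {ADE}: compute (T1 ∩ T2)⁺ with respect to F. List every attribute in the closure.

ABCDE

T1 ∩ T2 = {A}.
A → C applies, adding C
C → BE applies, adding BE
AE → D applies, adding D
Closure: {ABCDE}.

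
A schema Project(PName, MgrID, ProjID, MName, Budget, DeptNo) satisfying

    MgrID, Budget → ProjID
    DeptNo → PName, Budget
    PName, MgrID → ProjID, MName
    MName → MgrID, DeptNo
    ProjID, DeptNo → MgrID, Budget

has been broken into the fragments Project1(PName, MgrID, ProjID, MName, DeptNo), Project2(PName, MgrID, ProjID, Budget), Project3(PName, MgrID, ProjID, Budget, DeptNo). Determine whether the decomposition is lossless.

Yes

Chase test. Columns are PName, MgrID, ProjID, MName, Budget, DeptNo; row i has aⱼ where attribute j ∈ Projecti, else bᵢⱼ.
Initial tableau (one row per fragment):
  row 1: a1 a2 a3 a4 b15 a6
  row 2: a1 a2 a3 b24 a5 b26
  row 3: a1 a2 a3 b34 a5 a6
Rows 1 and 3 agree on DeptNo; apply DeptNo→PName, Budget and equate their PName, Budget entries.
Rows 1 and 2 agree on PName, MgrID; apply PName, MgrID→ProjID, MName and equate their ProjID, MName entries.
Rows 1 and 3 agree on PName, MgrID; apply PName, MgrID→ProjID, MName and equate their ProjID, MName entries.
Rows 1 and 2 agree on MName; apply MName→MgrID, DeptNo and equate their MgrID, DeptNo entries.
Row 1 is now all distinguished symbols — the join is lossless.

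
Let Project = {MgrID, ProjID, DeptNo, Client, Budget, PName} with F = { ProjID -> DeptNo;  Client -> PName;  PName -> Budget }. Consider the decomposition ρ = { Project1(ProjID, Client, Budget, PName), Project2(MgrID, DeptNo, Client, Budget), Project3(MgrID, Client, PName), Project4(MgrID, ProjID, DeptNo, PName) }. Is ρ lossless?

No

Chase test. Columns are MgrID, ProjID, DeptNo, Client, Budget, PName; row i has aⱼ where attribute j ∈ Projecti, else bᵢⱼ.
Initial tableau (one row per fragment):
  row 1: b11 a2 b13 a4 a5 a6
  row 2: a1 b22 a3 a4 a5 b26
  row 3: a1 b32 b33 a4 b35 a6
  row 4: a1 a2 a3 b44 b45 a6
Rows 1 and 4 agree on ProjID; apply ProjID→DeptNo and equate their DeptNo entries.
Rows 1 and 2 agree on Client; apply Client→PName and equate their PName entries.
Rows 1 and 3 agree on PName; apply PName→Budget and equate their Budget entries.
Rows 1 and 4 agree on PName; apply PName→Budget and equate their Budget entries.
No row becomes fully distinguished — the join is lossy.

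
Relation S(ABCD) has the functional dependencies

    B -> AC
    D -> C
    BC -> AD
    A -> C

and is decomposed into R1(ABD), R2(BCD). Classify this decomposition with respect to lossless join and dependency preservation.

lossless but not dependency-preserving

Lossless test: (BD)⁺ = {ABCD}, which contains all of one fragment — lossless.
Dependency preservation: the restricted closure of {A} across the fragments never reaches {C}, so A → C cannot be enforced without a join — not preserved.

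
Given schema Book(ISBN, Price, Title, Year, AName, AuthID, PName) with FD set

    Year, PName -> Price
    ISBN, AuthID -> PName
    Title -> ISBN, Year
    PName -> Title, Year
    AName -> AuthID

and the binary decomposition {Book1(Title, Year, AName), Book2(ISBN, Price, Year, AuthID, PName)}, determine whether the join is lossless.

Common attributes: Book1 ∩ Book2 = {Year}.
No dependency enlarges {Year}, so (Year)⁺ = {Year}.
The closure contains neither all of Book1 = {Title, Year, AName} nor all of Book2 = {ISBN, Price, Year, AuthID, PName}, so the common attributes are not a superkey of either fragment. The join is lossy.

No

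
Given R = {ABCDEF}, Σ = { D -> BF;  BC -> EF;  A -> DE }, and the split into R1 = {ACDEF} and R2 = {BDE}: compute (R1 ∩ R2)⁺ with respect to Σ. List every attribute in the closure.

R1 ∩ R2 = {DE}.
D → BF applies, adding BF
Closure: {BDEF}.

BDEF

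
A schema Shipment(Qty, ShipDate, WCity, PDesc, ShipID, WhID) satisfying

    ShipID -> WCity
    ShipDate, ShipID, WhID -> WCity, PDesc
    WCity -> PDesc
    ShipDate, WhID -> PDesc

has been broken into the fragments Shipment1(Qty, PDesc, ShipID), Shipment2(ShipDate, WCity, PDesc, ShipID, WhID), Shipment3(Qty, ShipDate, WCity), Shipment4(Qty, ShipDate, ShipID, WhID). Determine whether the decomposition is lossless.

Chase test. Columns are Qty, ShipDate, WCity, PDesc, ShipID, WhID; row i has aⱼ where attribute j ∈ Shipmenti, else bᵢⱼ.
Initial tableau (one row per fragment):
  row 1: a1 b12 b13 a4 a5 b16
  row 2: b21 a2 a3 a4 a5 a6
  row 3: a1 a2 a3 b34 b35 b36
  row 4: a1 a2 b43 b44 a5 a6
Rows 1 and 2 agree on ShipID; apply ShipID→WCity and equate their WCity entries.
Rows 1 and 4 agree on ShipID; apply ShipID→WCity and equate their WCity entries.
Rows 2 and 4 agree on ShipDate, ShipID, WhID; apply ShipDate, ShipID, WhID→WCity, PDesc and equate their WCity, PDesc entries.
Rows 1 and 3 agree on WCity; apply WCity→PDesc and equate their PDesc entries.
Row 4 is now all distinguished symbols — the join is lossless.

Yes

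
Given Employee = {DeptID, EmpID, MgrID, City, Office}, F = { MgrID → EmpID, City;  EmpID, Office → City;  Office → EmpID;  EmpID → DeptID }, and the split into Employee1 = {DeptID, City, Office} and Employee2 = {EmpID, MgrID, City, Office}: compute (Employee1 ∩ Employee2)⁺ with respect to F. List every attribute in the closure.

Employee1 ∩ Employee2 = {City, Office}.
Office → EmpID applies, adding EmpID
EmpID → DeptID applies, adding DeptID
Closure: {DeptID, EmpID, City, Office}.

DeptID, EmpID, City, Office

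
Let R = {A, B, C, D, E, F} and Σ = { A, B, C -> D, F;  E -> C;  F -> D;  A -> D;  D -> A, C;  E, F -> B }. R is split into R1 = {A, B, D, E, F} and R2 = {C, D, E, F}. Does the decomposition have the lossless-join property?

Common attributes: R1 ∩ R2 = {D, E, F}.
Closure of {D, E, F}: E → C applies, adding C; D → A, C applies, adding A; E, F → B applies, adding B. So (D, E, F)⁺ = {A, B, C, D, E, F}.
This closure contains every attribute of R1, so R1 ∩ R2 → R1. The join is lossless.

Yes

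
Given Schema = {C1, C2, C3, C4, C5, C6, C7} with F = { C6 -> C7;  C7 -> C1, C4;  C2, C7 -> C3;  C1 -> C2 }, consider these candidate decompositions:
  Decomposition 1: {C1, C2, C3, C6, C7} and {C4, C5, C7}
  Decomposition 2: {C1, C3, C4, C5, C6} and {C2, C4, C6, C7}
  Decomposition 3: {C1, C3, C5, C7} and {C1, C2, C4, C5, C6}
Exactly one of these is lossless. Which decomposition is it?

Decomposition 1: common = {C7}, closure = {C1, C2, C3, C4, C7} → lossy.
Decomposition 2: common = {C4, C6}, closure = {C1, C2, C3, C4, C6, C7} → lossless.
Decomposition 3: common = {C1, C5}, closure = {C1, C2, C5} → lossy.

Decomposition 2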